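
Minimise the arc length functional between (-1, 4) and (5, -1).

Arc-length functional: J[y] = ∫ sqrt(1 + (y')^2) dx.
Lagrangian L = sqrt(1 + (y')^2) has no explicit y dependence, so ∂L/∂y = 0 and the Euler-Lagrange equation gives
    d/dx( y' / sqrt(1 + (y')^2) ) = 0  ⇒  y' / sqrt(1 + (y')^2) = const.
Hence y' is constant, so y(x) is affine.
Fitting the endpoints (-1, 4) and (5, -1):
    slope m = ((-1) − 4) / (5 − (-1)) = -5/6,
    intercept c = 4 − m·(-1) = 19/6.
Extremal: y(x) = (-5/6) x + 19/6.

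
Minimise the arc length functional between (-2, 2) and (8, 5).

Arc-length functional: J[y] = ∫ sqrt(1 + (y')^2) dx.
Lagrangian L = sqrt(1 + (y')^2) has no explicit y dependence, so ∂L/∂y = 0 and the Euler-Lagrange equation gives
    d/dx( y' / sqrt(1 + (y')^2) ) = 0  ⇒  y' / sqrt(1 + (y')^2) = const.
Hence y' is constant, so y(x) is affine.
Fitting the endpoints (-2, 2) and (8, 5):
    slope m = (5 − 2) / (8 − (-2)) = 3/10,
    intercept c = 2 − m·(-2) = 13/5.
Extremal: y(x) = (3/10) x + 13/5.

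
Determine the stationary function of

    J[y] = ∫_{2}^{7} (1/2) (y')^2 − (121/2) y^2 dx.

The Lagrangian is L = (1/2) (y')^2 − (121/2) y^2.
Compute ∂L/∂y = -121y, ∂L/∂y' = y'.
The Euler-Lagrange equation d/dx(∂L/∂y') − ∂L/∂y = 0 reduces to
    y'' + 121 y = 0.
Its general solution is
    y(x) = A sin(11x) + B cos(11x),
with A, B fixed by the endpoint conditions.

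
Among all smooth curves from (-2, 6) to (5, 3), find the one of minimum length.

Arc-length functional: J[y] = ∫ sqrt(1 + (y')^2) dx.
Lagrangian L = sqrt(1 + (y')^2) has no explicit y dependence, so ∂L/∂y = 0 and the Euler-Lagrange equation gives
    d/dx( y' / sqrt(1 + (y')^2) ) = 0  ⇒  y' / sqrt(1 + (y')^2) = const.
Hence y' is constant, so y(x) is affine.
Fitting the endpoints (-2, 6) and (5, 3):
    slope m = (3 − 6) / (5 − (-2)) = -3/7,
    intercept c = 6 − m·(-2) = 36/7.
Extremal: y(x) = (-3/7) x + 36/7.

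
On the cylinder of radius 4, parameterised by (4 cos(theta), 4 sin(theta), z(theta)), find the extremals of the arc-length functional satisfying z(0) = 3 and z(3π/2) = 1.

Parameterise the cylinder of radius R = 4 as
    r(θ) = (4 cos θ, 4 sin θ, z(θ)).
The arc-length element is
    ds = sqrt(16 + (dz/dθ)^2) dθ,
so the Lagrangian is L = sqrt(16 + z'^2).
L depends on z' only, not on z or θ, so ∂L/∂z = 0 and
    ∂L/∂z' = z' / sqrt(16 + z'^2).
The Euler-Lagrange equation gives
    d/dθ( z' / sqrt(16 + z'^2) ) = 0,
so z' is constant. Integrating once:
    z(θ) = a θ + b,
a helix on the cylinder (a straight line when the cylinder is unrolled). The constants a, b are determined by the endpoint conditions.
With endpoint conditions z(0) = 3 and z(3π/2) = 1: from z(0) = b we get b = 3, and a·3π/2 + 3 = 1 gives a = -4/(3π), so
    z(θ) = (-4/(3π)) θ + 3.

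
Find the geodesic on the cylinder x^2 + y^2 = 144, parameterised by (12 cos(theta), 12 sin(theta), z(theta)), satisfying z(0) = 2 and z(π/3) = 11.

Parameterise the cylinder of radius R = 12 as
    r(θ) = (12 cos θ, 12 sin θ, z(θ)).
The arc-length element is
    ds = sqrt(144 + (dz/dθ)^2) dθ,
so the Lagrangian is L = sqrt(144 + z'^2).
L depends on z' only, not on z or θ, so ∂L/∂z = 0 and
    ∂L/∂z' = z' / sqrt(144 + z'^2).
The Euler-Lagrange equation gives
    d/dθ( z' / sqrt(144 + z'^2) ) = 0,
so z' is constant. Integrating once:
    z(θ) = a θ + b,
a helix on the cylinder (a straight line when the cylinder is unrolled). The constants a, b are determined by the endpoint conditions.
With endpoint conditions z(0) = 2 and z(π/3) = 11: from z(0) = b we get b = 2, and a·π/3 + 2 = 11 gives a = 27/π, so
    z(θ) = (27/π) θ + 2.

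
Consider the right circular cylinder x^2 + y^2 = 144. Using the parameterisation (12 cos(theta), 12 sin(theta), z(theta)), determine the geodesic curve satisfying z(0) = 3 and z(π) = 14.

Parameterise the cylinder of radius R = 12 as
    r(θ) = (12 cos θ, 12 sin θ, z(θ)).
The arc-length element is
    ds = sqrt(144 + (dz/dθ)^2) dθ,
so the Lagrangian is L = sqrt(144 + z'^2).
L depends on z' only, not on z or θ, so ∂L/∂z = 0 and
    ∂L/∂z' = z' / sqrt(144 + z'^2).
The Euler-Lagrange equation gives
    d/dθ( z' / sqrt(144 + z'^2) ) = 0,
so z' is constant. Integrating once:
    z(θ) = a θ + b,
a helix on the cylinder (a straight line when the cylinder is unrolled). The constants a, b are determined by the endpoint conditions.
With endpoint conditions z(0) = 3 and z(π) = 14: from z(0) = b we get b = 3, and a·π + 3 = 14 gives a = 11/π, so
    z(θ) = (11/π) θ + 3.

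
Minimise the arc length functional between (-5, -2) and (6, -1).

Arc-length functional: J[y] = ∫ sqrt(1 + (y')^2) dx.
Lagrangian L = sqrt(1 + (y')^2) has no explicit y dependence, so ∂L/∂y = 0 and the Euler-Lagrange equation gives
    d/dx( y' / sqrt(1 + (y')^2) ) = 0  ⇒  y' / sqrt(1 + (y')^2) = const.
Hence y' is constant, so y(x) is affine.
Fitting the endpoints (-5, -2) and (6, -1):
    slope m = ((-1) − (-2)) / (6 − (-5)) = 1/11,
    intercept c = (-2) − m·(-5) = -17/11.
Extremal: y(x) = (1/11) x - 17/11.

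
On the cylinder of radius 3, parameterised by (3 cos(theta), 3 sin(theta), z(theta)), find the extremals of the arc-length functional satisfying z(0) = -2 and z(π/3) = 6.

Parameterise the cylinder of radius R = 3 as
    r(θ) = (3 cos θ, 3 sin θ, z(θ)).
The arc-length element is
    ds = sqrt(9 + (dz/dθ)^2) dθ,
so the Lagrangian is L = sqrt(9 + z'^2).
L depends on z' only, not on z or θ, so ∂L/∂z = 0 and
    ∂L/∂z' = z' / sqrt(9 + z'^2).
The Euler-Lagrange equation gives
    d/dθ( z' / sqrt(9 + z'^2) ) = 0,
so z' is constant. Integrating once:
    z(θ) = a θ + b,
a helix on the cylinder (a straight line when the cylinder is unrolled). The constants a, b are determined by the endpoint conditions.
With endpoint conditions z(0) = -2 and z(π/3) = 6: from z(0) = b we get b = -2, and a·π/3 + -2 = 6 gives a = 24/π, so
    z(θ) = (24/π) θ − 2.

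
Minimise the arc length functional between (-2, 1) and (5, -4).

Arc-length functional: J[y] = ∫ sqrt(1 + (y')^2) dx.
Lagrangian L = sqrt(1 + (y')^2) has no explicit y dependence, so ∂L/∂y = 0 and the Euler-Lagrange equation gives
    d/dx( y' / sqrt(1 + (y')^2) ) = 0  ⇒  y' / sqrt(1 + (y')^2) = const.
Hence y' is constant, so y(x) is affine.
Fitting the endpoints (-2, 1) and (5, -4):
    slope m = ((-4) − 1) / (5 − (-2)) = -5/7,
    intercept c = 1 − m·(-2) = -3/7.
Extremal: y(x) = (-5/7) x - 3/7.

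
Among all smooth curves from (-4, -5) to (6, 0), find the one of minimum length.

Arc-length functional: J[y] = ∫ sqrt(1 + (y')^2) dx.
Lagrangian L = sqrt(1 + (y')^2) has no explicit y dependence, so ∂L/∂y = 0 and the Euler-Lagrange equation gives
    d/dx( y' / sqrt(1 + (y')^2) ) = 0  ⇒  y' / sqrt(1 + (y')^2) = const.
Hence y' is constant, so y(x) is affine.
Fitting the endpoints (-4, -5) and (6, 0):
    slope m = (0 − (-5)) / (6 − (-4)) = 1/2,
    intercept c = (-5) − m·(-4) = -3.
Extremal: y(x) = (1/2) x - 3.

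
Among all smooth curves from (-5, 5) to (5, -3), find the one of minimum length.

Arc-length functional: J[y] = ∫ sqrt(1 + (y')^2) dx.
Lagrangian L = sqrt(1 + (y')^2) has no explicit y dependence, so ∂L/∂y = 0 and the Euler-Lagrange equation gives
    d/dx( y' / sqrt(1 + (y')^2) ) = 0  ⇒  y' / sqrt(1 + (y')^2) = const.
Hence y' is constant, so y(x) is affine.
Fitting the endpoints (-5, 5) and (5, -3):
    slope m = ((-3) − 5) / (5 − (-5)) = -4/5,
    intercept c = 5 − m·(-5) = 1.
Extremal: y(x) = (-4/5) x + 1.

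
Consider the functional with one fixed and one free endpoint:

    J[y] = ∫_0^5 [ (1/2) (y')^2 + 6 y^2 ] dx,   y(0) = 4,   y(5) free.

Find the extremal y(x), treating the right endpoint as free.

The Lagrangian L = (1/2) (y')^2 + 6 y^2 gives
    ∂L/∂y = 12 y,   ∂L/∂y' = y'.
Euler-Lagrange: y'' − 12 y = 0.
With k = sqrt(12), the general solution is
    y(x) = A cosh(sqrt(12) x) + B sinh(sqrt(12) x).
Fixed left endpoint y(0) = 4 ⇒ A = 4.
The right endpoint x = 5 is free, so the natural (transversality) condition is ∂L/∂y' |_{x=5} = 0, i.e. y'(5) = 0.
Compute y'(x) = A k sinh(k x) + B k cosh(k x), so
    y'(5) = A k sinh(k·5) + B k cosh(k·5) = 0
    ⇒ B = −A tanh(k·5) = − 4 tanh(sqrt(12)·5).
Therefore the extremal is
    y(x) = 4 cosh(sqrt(12) x) − 4 tanh(sqrt(12)·5) sinh(sqrt(12) x).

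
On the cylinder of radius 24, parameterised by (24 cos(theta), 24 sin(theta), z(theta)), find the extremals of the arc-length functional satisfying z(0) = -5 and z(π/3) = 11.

Parameterise the cylinder of radius R = 24 as
    r(θ) = (24 cos θ, 24 sin θ, z(θ)).
The arc-length element is
    ds = sqrt(576 + (dz/dθ)^2) dθ,
so the Lagrangian is L = sqrt(576 + z'^2).
L depends on z' only, not on z or θ, so ∂L/∂z = 0 and
    ∂L/∂z' = z' / sqrt(576 + z'^2).
The Euler-Lagrange equation gives
    d/dθ( z' / sqrt(576 + z'^2) ) = 0,
so z' is constant. Integrating once:
    z(θ) = a θ + b,
a helix on the cylinder (a straight line when the cylinder is unrolled). The constants a, b are determined by the endpoint conditions.
With endpoint conditions z(0) = -5 and z(π/3) = 11: from z(0) = b we get b = -5, and a·π/3 + -5 = 11 gives a = 48/π, so
    z(θ) = (48/π) θ − 5.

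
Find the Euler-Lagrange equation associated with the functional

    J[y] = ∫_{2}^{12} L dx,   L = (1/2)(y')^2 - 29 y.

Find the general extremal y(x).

The Lagrangian is L = (1/2)(y')^2 - 29 y.
∂L/∂y = -29.
∂L/∂y' = y'.
The Euler-Lagrange equation d/dx(∂L/∂y') − ∂L/∂y = 0 becomes:
    y'' + 29 = 0
General solution: y(x) = -(29/2) x^2 + A x + B, where A and B are arbitrary constants fixed by the endpoint conditions.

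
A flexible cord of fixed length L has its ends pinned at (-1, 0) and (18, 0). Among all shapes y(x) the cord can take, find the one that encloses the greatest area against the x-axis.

Set up the augmented Lagrangian using a multiplier λ for the length constraint:
    F(y, y') = y − λ sqrt(1 + y'^2).
F has no explicit x dependence, so the Beltrami identity yields a first integral
    F − y' ∂F/∂y' = C.
Compute ∂F/∂y' = −λ y' / sqrt(1 + y'^2). Then
    y − λ sqrt(1 + y'^2) + λ y'^2 / sqrt(1 + y'^2) = C
    ⇒  y − λ / sqrt(1 + y'^2) = C.
Solving for y' and integrating gives
    (x − a)^2 + (y − b)^2 = λ^2,
a circular arc of radius λ. The constants a, b are determined by the endpoint conditions y(-1) = y(18) = 0, and λ is fixed implicitly by the length constraint
    ∫_{-1}^{18} sqrt(1 + y'^2) dx = L.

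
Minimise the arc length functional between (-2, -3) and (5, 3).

Arc-length functional: J[y] = ∫ sqrt(1 + (y')^2) dx.
Lagrangian L = sqrt(1 + (y')^2) has no explicit y dependence, so ∂L/∂y = 0 and the Euler-Lagrange equation gives
    d/dx( y' / sqrt(1 + (y')^2) ) = 0  ⇒  y' / sqrt(1 + (y')^2) = const.
Hence y' is constant, so y(x) is affine.
Fitting the endpoints (-2, -3) and (5, 3):
    slope m = (3 − (-3)) / (5 − (-2)) = 6/7,
    intercept c = (-3) − m·(-2) = -9/7.
Extremal: y(x) = (6/7) x - 9/7.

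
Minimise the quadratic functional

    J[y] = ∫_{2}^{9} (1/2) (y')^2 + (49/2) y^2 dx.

The Lagrangian is L = (1/2) (y')^2 + (49/2) y^2.
Compute ∂L/∂y = 49y, ∂L/∂y' = y'.
The Euler-Lagrange equation d/dx(∂L/∂y') − ∂L/∂y = 0 reduces to
    y'' − 49 y = 0.
Its general solution is
    y(x) = A e^(7x) + B e^(−7x),
with A, B fixed by the endpoint conditions.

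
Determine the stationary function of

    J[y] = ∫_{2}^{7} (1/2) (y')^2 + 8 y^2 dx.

The Lagrangian is L = (1/2) (y')^2 + 8 y^2.
Compute ∂L/∂y = 16y, ∂L/∂y' = y'.
The Euler-Lagrange equation d/dx(∂L/∂y') − ∂L/∂y = 0 reduces to
    y'' − 16 y = 0.
Its general solution is
    y(x) = A e^(4x) + B e^(−4x),
with A, B fixed by the endpoint conditions.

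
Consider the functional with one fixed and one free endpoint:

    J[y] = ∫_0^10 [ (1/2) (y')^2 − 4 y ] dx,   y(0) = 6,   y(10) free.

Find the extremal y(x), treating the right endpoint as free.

The Lagrangian L = (1/2) (y')^2 − 4 y gives
    ∂L/∂y = −4,   ∂L/∂y' = y'.
Euler-Lagrange: d/dx(y') − (−4) = 0, i.e. y'' + 4 = 0, so
    y(x) = −(4/2) x^2 + C1 x + C2.
Fixed left endpoint y(0) = 6 ⇒ C2 = 6.
The right endpoint x = 10 is free, so the natural (transversality) condition is ∂L/∂y' |_{x=10} = 0, i.e. y'(10) = 0.
Compute y'(x) = −4 x + C1, so y'(10) = −40 + C1 = 0 ⇒ C1 = 40.
Therefore the extremal is
    y(x) = −2 x^2 + 40 x + 6.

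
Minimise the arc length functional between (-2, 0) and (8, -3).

Arc-length functional: J[y] = ∫ sqrt(1 + (y')^2) dx.
Lagrangian L = sqrt(1 + (y')^2) has no explicit y dependence, so ∂L/∂y = 0 and the Euler-Lagrange equation gives
    d/dx( y' / sqrt(1 + (y')^2) ) = 0  ⇒  y' / sqrt(1 + (y')^2) = const.
Hence y' is constant, so y(x) is affine.
Fitting the endpoints (-2, 0) and (8, -3):
    slope m = ((-3) − 0) / (8 − (-2)) = -3/10,
    intercept c = 0 − m·(-2) = -3/5.
Extremal: y(x) = (-3/10) x - 3/5.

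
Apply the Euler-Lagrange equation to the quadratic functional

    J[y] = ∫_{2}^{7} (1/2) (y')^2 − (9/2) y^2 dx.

The Lagrangian is L = (1/2) (y')^2 − (9/2) y^2.
Compute ∂L/∂y = -9y, ∂L/∂y' = y'.
The Euler-Lagrange equation d/dx(∂L/∂y') − ∂L/∂y = 0 reduces to
    y'' + 9 y = 0.
Its general solution is
    y(x) = A sin(3x) + B cos(3x),
with A, B fixed by the endpoint conditions.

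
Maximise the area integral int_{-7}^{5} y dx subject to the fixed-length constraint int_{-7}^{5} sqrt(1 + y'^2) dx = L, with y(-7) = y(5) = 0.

Set up the augmented Lagrangian using a multiplier λ for the length constraint:
    F(y, y') = y − λ sqrt(1 + y'^2).
F has no explicit x dependence, so the Beltrami identity yields a first integral
    F − y' ∂F/∂y' = C.
Compute ∂F/∂y' = −λ y' / sqrt(1 + y'^2). Then
    y − λ sqrt(1 + y'^2) + λ y'^2 / sqrt(1 + y'^2) = C
    ⇒  y − λ / sqrt(1 + y'^2) = C.
Solving for y' and integrating gives
    (x − a)^2 + (y − b)^2 = λ^2,
a circular arc of radius λ. The constants a, b are determined by the endpoint conditions y(-7) = y(5) = 0, and λ is fixed implicitly by the length constraint
    ∫_{-7}^{5} sqrt(1 + y'^2) dx = L.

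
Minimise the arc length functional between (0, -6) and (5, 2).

Arc-length functional: J[y] = ∫ sqrt(1 + (y')^2) dx.
Lagrangian L = sqrt(1 + (y')^2) has no explicit y dependence, so ∂L/∂y = 0 and the Euler-Lagrange equation gives
    d/dx( y' / sqrt(1 + (y')^2) ) = 0  ⇒  y' / sqrt(1 + (y')^2) = const.
Hence y' is constant, so y(x) is affine.
Fitting the endpoints (0, -6) and (5, 2):
    slope m = (2 − (-6)) / (5 − 0) = 8/5,
    intercept c = (-6) − m·0 = -6.
Extremal: y(x) = (8/5) x - 6.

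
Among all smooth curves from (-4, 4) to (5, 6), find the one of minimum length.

Arc-length functional: J[y] = ∫ sqrt(1 + (y')^2) dx.
Lagrangian L = sqrt(1 + (y')^2) has no explicit y dependence, so ∂L/∂y = 0 and the Euler-Lagrange equation gives
    d/dx( y' / sqrt(1 + (y')^2) ) = 0  ⇒  y' / sqrt(1 + (y')^2) = const.
Hence y' is constant, so y(x) is affine.
Fitting the endpoints (-4, 4) and (5, 6):
    slope m = (6 − 4) / (5 − (-4)) = 2/9,
    intercept c = 4 − m·(-4) = 44/9.
Extremal: y(x) = (2/9) x + 44/9.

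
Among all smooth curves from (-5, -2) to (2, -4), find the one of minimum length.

Arc-length functional: J[y] = ∫ sqrt(1 + (y')^2) dx.
Lagrangian L = sqrt(1 + (y')^2) has no explicit y dependence, so ∂L/∂y = 0 and the Euler-Lagrange equation gives
    d/dx( y' / sqrt(1 + (y')^2) ) = 0  ⇒  y' / sqrt(1 + (y')^2) = const.
Hence y' is constant, so y(x) is affine.
Fitting the endpoints (-5, -2) and (2, -4):
    slope m = ((-4) − (-2)) / (2 − (-5)) = -2/7,
    intercept c = (-2) − m·(-5) = -24/7.
Extremal: y(x) = (-2/7) x - 24/7.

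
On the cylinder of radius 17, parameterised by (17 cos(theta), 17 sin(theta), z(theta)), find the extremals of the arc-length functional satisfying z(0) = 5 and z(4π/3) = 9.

Parameterise the cylinder of radius R = 17 as
    r(θ) = (17 cos θ, 17 sin θ, z(θ)).
The arc-length element is
    ds = sqrt(289 + (dz/dθ)^2) dθ,
so the Lagrangian is L = sqrt(289 + z'^2).
L depends on z' only, not on z or θ, so ∂L/∂z = 0 and
    ∂L/∂z' = z' / sqrt(289 + z'^2).
The Euler-Lagrange equation gives
    d/dθ( z' / sqrt(289 + z'^2) ) = 0,
so z' is constant. Integrating once:
    z(θ) = a θ + b,
a helix on the cylinder (a straight line when the cylinder is unrolled). The constants a, b are determined by the endpoint conditions.
With endpoint conditions z(0) = 5 and z(4π/3) = 9: from z(0) = b we get b = 5, and a·4π/3 + 5 = 9 gives a = 3/π, so
    z(θ) = (3/π) θ + 5.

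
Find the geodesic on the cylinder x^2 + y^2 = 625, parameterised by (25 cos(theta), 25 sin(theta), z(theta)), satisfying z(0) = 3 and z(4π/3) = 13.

Parameterise the cylinder of radius R = 25 as
    r(θ) = (25 cos θ, 25 sin θ, z(θ)).
The arc-length element is
    ds = sqrt(625 + (dz/dθ)^2) dθ,
so the Lagrangian is L = sqrt(625 + z'^2).
L depends on z' only, not on z or θ, so ∂L/∂z = 0 and
    ∂L/∂z' = z' / sqrt(625 + z'^2).
The Euler-Lagrange equation gives
    d/dθ( z' / sqrt(625 + z'^2) ) = 0,
so z' is constant. Integrating once:
    z(θ) = a θ + b,
a helix on the cylinder (a straight line when the cylinder is unrolled). The constants a, b are determined by the endpoint conditions.
With endpoint conditions z(0) = 3 and z(4π/3) = 13: from z(0) = b we get b = 3, and a·4π/3 + 3 = 13 gives a = 15/(2π), so
    z(θ) = (15/(2π)) θ + 3.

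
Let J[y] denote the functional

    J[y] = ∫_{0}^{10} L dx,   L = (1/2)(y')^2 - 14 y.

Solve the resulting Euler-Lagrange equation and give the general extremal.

The Lagrangian is L = (1/2)(y')^2 - 14 y.
∂L/∂y = -14.
∂L/∂y' = y'.
The Euler-Lagrange equation d/dx(∂L/∂y') − ∂L/∂y = 0 becomes:
    y'' + 14 = 0
General solution: y(x) = -7 x^2 + A x + B, where A and B are arbitrary constants fixed by the endpoint conditions.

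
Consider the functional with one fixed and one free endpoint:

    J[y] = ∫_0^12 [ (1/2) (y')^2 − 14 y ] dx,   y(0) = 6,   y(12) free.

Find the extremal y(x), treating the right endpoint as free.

The Lagrangian L = (1/2) (y')^2 − 14 y gives
    ∂L/∂y = −14,   ∂L/∂y' = y'.
Euler-Lagrange: d/dx(y') − (−14) = 0, i.e. y'' + 14 = 0, so
    y(x) = −(14/2) x^2 + C1 x + C2.
Fixed left endpoint y(0) = 6 ⇒ C2 = 6.
The right endpoint x = 12 is free, so the natural (transversality) condition is ∂L/∂y' |_{x=12} = 0, i.e. y'(12) = 0.
Compute y'(x) = −14 x + C1, so y'(12) = −168 + C1 = 0 ⇒ C1 = 168.
Therefore the extremal is
    y(x) = −7 x^2 + 168 x + 6.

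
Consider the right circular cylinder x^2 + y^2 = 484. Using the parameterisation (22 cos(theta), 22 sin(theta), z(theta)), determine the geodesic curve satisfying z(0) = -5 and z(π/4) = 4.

Parameterise the cylinder of radius R = 22 as
    r(θ) = (22 cos θ, 22 sin θ, z(θ)).
The arc-length element is
    ds = sqrt(484 + (dz/dθ)^2) dθ,
so the Lagrangian is L = sqrt(484 + z'^2).
L depends on z' only, not on z or θ, so ∂L/∂z = 0 and
    ∂L/∂z' = z' / sqrt(484 + z'^2).
The Euler-Lagrange equation gives
    d/dθ( z' / sqrt(484 + z'^2) ) = 0,
so z' is constant. Integrating once:
    z(θ) = a θ + b,
a helix on the cylinder (a straight line when the cylinder is unrolled). The constants a, b are determined by the endpoint conditions.
With endpoint conditions z(0) = -5 and z(π/4) = 4: from z(0) = b we get b = -5, and a·π/4 + -5 = 4 gives a = 36/π, so
    z(θ) = (36/π) θ − 5.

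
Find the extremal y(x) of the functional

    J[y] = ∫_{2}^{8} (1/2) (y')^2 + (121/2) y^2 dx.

The Lagrangian is L = (1/2) (y')^2 + (121/2) y^2.
Compute ∂L/∂y = 121y, ∂L/∂y' = y'.
The Euler-Lagrange equation d/dx(∂L/∂y') − ∂L/∂y = 0 reduces to
    y'' − 121 y = 0.
Its general solution is
    y(x) = A e^(11x) + B e^(−11x),
with A, B fixed by the endpoint conditions.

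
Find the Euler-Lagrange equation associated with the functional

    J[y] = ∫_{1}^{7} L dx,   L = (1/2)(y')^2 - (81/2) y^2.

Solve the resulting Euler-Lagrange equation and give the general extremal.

The Lagrangian is L = (1/2)(y')^2 - (81/2) y^2.
∂L/∂y = -81y.
∂L/∂y' = y'.
The Euler-Lagrange equation d/dx(∂L/∂y') − ∂L/∂y = 0 becomes:
    y'' + 81 y = 0
General solution: y(x) = A sin(9x) + B cos(9x), where A and B are arbitrary constants fixed by the endpoint conditions.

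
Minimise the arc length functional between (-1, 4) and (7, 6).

Arc-length functional: J[y] = ∫ sqrt(1 + (y')^2) dx.
Lagrangian L = sqrt(1 + (y')^2) has no explicit y dependence, so ∂L/∂y = 0 and the Euler-Lagrange equation gives
    d/dx( y' / sqrt(1 + (y')^2) ) = 0  ⇒  y' / sqrt(1 + (y')^2) = const.
Hence y' is constant, so y(x) is affine.
Fitting the endpoints (-1, 4) and (7, 6):
    slope m = (6 − 4) / (7 − (-1)) = 1/4,
    intercept c = 4 − m·(-1) = 17/4.
Extremal: y(x) = (1/4) x + 17/4.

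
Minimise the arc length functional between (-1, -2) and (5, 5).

Arc-length functional: J[y] = ∫ sqrt(1 + (y')^2) dx.
Lagrangian L = sqrt(1 + (y')^2) has no explicit y dependence, so ∂L/∂y = 0 and the Euler-Lagrange equation gives
    d/dx( y' / sqrt(1 + (y')^2) ) = 0  ⇒  y' / sqrt(1 + (y')^2) = const.
Hence y' is constant, so y(x) is affine.
Fitting the endpoints (-1, -2) and (5, 5):
    slope m = (5 − (-2)) / (5 − (-1)) = 7/6,
    intercept c = (-2) − m·(-1) = -5/6.
Extremal: y(x) = (7/6) x - 5/6.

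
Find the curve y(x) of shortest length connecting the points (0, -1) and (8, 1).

Arc-length functional: J[y] = ∫ sqrt(1 + (y')^2) dx.
Lagrangian L = sqrt(1 + (y')^2) has no explicit y dependence, so ∂L/∂y = 0 and the Euler-Lagrange equation gives
    d/dx( y' / sqrt(1 + (y')^2) ) = 0  ⇒  y' / sqrt(1 + (y')^2) = const.
Hence y' is constant, so y(x) is affine.
Fitting the endpoints (0, -1) and (8, 1):
    slope m = (1 − (-1)) / (8 − 0) = 1/4,
    intercept c = (-1) − m·0 = -1.
Extremal: y(x) = (1/4) x - 1.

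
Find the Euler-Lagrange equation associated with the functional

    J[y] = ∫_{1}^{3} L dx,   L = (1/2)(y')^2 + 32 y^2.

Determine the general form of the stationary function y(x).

The Lagrangian is L = (1/2)(y')^2 + 32 y^2.
∂L/∂y = 64y.
∂L/∂y' = y'.
The Euler-Lagrange equation d/dx(∂L/∂y') − ∂L/∂y = 0 becomes:
    y'' - 64 y = 0
General solution: y(x) = A e^(8x) + B e^(-8x), where A and B are arbitrary constants fixed by the endpoint conditions.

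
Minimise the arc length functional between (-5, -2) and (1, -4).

Arc-length functional: J[y] = ∫ sqrt(1 + (y')^2) dx.
Lagrangian L = sqrt(1 + (y')^2) has no explicit y dependence, so ∂L/∂y = 0 and the Euler-Lagrange equation gives
    d/dx( y' / sqrt(1 + (y')^2) ) = 0  ⇒  y' / sqrt(1 + (y')^2) = const.
Hence y' is constant, so y(x) is affine.
Fitting the endpoints (-5, -2) and (1, -4):
    slope m = ((-4) − (-2)) / (1 − (-5)) = -1/3,
    intercept c = (-2) − m·(-5) = -11/3.
Extremal: y(x) = (-1/3) x - 11/3.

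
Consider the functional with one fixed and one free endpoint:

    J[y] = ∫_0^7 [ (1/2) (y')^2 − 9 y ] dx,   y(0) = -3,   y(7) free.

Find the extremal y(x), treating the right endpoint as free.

The Lagrangian L = (1/2) (y')^2 − 9 y gives
    ∂L/∂y = −9,   ∂L/∂y' = y'.
Euler-Lagrange: d/dx(y') − (−9) = 0, i.e. y'' + 9 = 0, so
    y(x) = −(9/2) x^2 + C1 x + C2.
Fixed left endpoint y(0) = -3 ⇒ C2 = -3.
The right endpoint x = 7 is free, so the natural (transversality) condition is ∂L/∂y' |_{x=7} = 0, i.e. y'(7) = 0.
Compute y'(x) = −9 x + C1, so y'(7) = −63 + C1 = 0 ⇒ C1 = 63.
Therefore the extremal is
    y(x) = −(9/2) x^2 + 63 x − 3.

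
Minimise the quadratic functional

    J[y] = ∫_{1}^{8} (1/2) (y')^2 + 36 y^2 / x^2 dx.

The Lagrangian is L = (1/2) (y')^2 + 36 y^2 / x^2.
Compute ∂L/∂y = 72y/x^2, ∂L/∂y' = y'.
The Euler-Lagrange equation d/dx(∂L/∂y') − ∂L/∂y = 0 reduces to
    y'' − 72/x^2 · y = 0  (x > 0).
Its general solution is
    y(x) = A x^9 + B x^(-8),
with A, B fixed by the endpoint conditions.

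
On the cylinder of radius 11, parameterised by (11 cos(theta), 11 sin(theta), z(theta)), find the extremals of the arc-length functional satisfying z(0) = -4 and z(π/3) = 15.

Parameterise the cylinder of radius R = 11 as
    r(θ) = (11 cos θ, 11 sin θ, z(θ)).
The arc-length element is
    ds = sqrt(121 + (dz/dθ)^2) dθ,
so the Lagrangian is L = sqrt(121 + z'^2).
L depends on z' only, not on z or θ, so ∂L/∂z = 0 and
    ∂L/∂z' = z' / sqrt(121 + z'^2).
The Euler-Lagrange equation gives
    d/dθ( z' / sqrt(121 + z'^2) ) = 0,
so z' is constant. Integrating once:
    z(θ) = a θ + b,
a helix on the cylinder (a straight line when the cylinder is unrolled). The constants a, b are determined by the endpoint conditions.
With endpoint conditions z(0) = -4 and z(π/3) = 15: from z(0) = b we get b = -4, and a·π/3 + -4 = 15 gives a = 57/π, so
    z(θ) = (57/π) θ − 4.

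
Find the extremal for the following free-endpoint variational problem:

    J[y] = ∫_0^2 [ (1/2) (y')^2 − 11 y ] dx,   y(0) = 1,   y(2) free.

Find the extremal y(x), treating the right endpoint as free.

The Lagrangian L = (1/2) (y')^2 − 11 y gives
    ∂L/∂y = −11,   ∂L/∂y' = y'.
Euler-Lagrange: d/dx(y') − (−11) = 0, i.e. y'' + 11 = 0, so
    y(x) = −(11/2) x^2 + C1 x + C2.
Fixed left endpoint y(0) = 1 ⇒ C2 = 1.
The right endpoint x = 2 is free, so the natural (transversality) condition is ∂L/∂y' |_{x=2} = 0, i.e. y'(2) = 0.
Compute y'(x) = −11 x + C1, so y'(2) = −22 + C1 = 0 ⇒ C1 = 22.
Therefore the extremal is
    y(x) = −(11/2) x^2 + 22 x + 1.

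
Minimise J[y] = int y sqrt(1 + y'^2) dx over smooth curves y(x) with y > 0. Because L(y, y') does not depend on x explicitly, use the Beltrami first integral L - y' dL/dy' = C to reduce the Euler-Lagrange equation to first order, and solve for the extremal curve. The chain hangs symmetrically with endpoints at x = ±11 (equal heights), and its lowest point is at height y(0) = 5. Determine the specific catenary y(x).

The Lagrangian L(y, y') = y sqrt(1 + y'^2) has no explicit x dependence, so the Beltrami identity applies:
    L − y' ∂L/∂y' = C.
Compute ∂L/∂y' = y · y' / sqrt(1 + y'^2). Then
    L − y' ∂L/∂y'
    = y sqrt(1 + y'^2) − y · y'^2 / sqrt(1 + y'^2)
    = y (1 + y'^2 − y'^2) / sqrt(1 + y'^2)
    = y / sqrt(1 + y'^2) = C.
Squaring gives y^2 = C^2 (1 + y'^2), i.e.
    y'^2 = y^2 / C^2 − 1.
Separating variables,
    dy / sqrt(y^2 − C^2) = dx / C,
and integrating gives arccosh(y / C) = (x − a)/C, so
    y(x) = C cosh((x − a)/C),
the catenary. The constants C and a are fixed by the two endpoint conditions (and, for the hanging-chain problem, the length constraint selects C).
Now fit the given data. The endpoints x = ±11 are symmetric at equal height, so the catenary is even about its minimum: a = 0 and y(x) = C cosh(x/C). The lowest point is y(0) = C cosh(0) = C, and we are told y(0) = 5, so C = 5. Therefore
    y(x) = 5 cosh(x/5),
and at the endpoints
    y(±11) = 5 cosh(11/5).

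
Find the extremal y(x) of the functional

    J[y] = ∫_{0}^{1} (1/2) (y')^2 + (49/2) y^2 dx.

The Lagrangian is L = (1/2) (y')^2 + (49/2) y^2.
Compute ∂L/∂y = 49y, ∂L/∂y' = y'.
The Euler-Lagrange equation d/dx(∂L/∂y') − ∂L/∂y = 0 reduces to
    y'' − 49 y = 0.
Its general solution is
    y(x) = A e^(7x) + B e^(−7x),
with A, B fixed by the endpoint conditions.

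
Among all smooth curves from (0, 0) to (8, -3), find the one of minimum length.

Arc-length functional: J[y] = ∫ sqrt(1 + (y')^2) dx.
Lagrangian L = sqrt(1 + (y')^2) has no explicit y dependence, so ∂L/∂y = 0 and the Euler-Lagrange equation gives
    d/dx( y' / sqrt(1 + (y')^2) ) = 0  ⇒  y' / sqrt(1 + (y')^2) = const.
Hence y' is constant, so y(x) is affine.
Fitting the endpoints (0, 0) and (8, -3):
    slope m = ((-3) − 0) / (8 − 0) = -3/8,
    intercept c = 0 − m·0 = 0.
Extremal: y(x) = (-3/8) x.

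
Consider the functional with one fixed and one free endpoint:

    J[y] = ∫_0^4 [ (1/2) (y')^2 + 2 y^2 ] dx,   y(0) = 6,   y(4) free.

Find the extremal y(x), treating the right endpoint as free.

The Lagrangian L = (1/2) (y')^2 + 2 y^2 gives
    ∂L/∂y = 4 y,   ∂L/∂y' = y'.
Euler-Lagrange: y'' − 4 y = 0.
With k = 2, the general solution is
    y(x) = A cosh(2 x) + B sinh(2 x).
Fixed left endpoint y(0) = 6 ⇒ A = 6.
The right endpoint x = 4 is free, so the natural (transversality) condition is ∂L/∂y' |_{x=4} = 0, i.e. y'(4) = 0.
Compute y'(x) = A k sinh(k x) + B k cosh(k x), so
    y'(4) = A k sinh(k·4) + B k cosh(k·4) = 0
    ⇒ B = −A tanh(k·4) = − 6 tanh(2·4).
Therefore the extremal is
    y(x) = 6 cosh(2 x) − 6 tanh(2·4) sinh(2 x).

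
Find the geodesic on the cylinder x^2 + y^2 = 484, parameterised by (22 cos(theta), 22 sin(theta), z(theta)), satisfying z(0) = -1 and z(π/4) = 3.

Parameterise the cylinder of radius R = 22 as
    r(θ) = (22 cos θ, 22 sin θ, z(θ)).
The arc-length element is
    ds = sqrt(484 + (dz/dθ)^2) dθ,
so the Lagrangian is L = sqrt(484 + z'^2).
L depends on z' only, not on z or θ, so ∂L/∂z = 0 and
    ∂L/∂z' = z' / sqrt(484 + z'^2).
The Euler-Lagrange equation gives
    d/dθ( z' / sqrt(484 + z'^2) ) = 0,
so z' is constant. Integrating once:
    z(θ) = a θ + b,
a helix on the cylinder (a straight line when the cylinder is unrolled). The constants a, b are determined by the endpoint conditions.
With endpoint conditions z(0) = -1 and z(π/4) = 3: from z(0) = b we get b = -1, and a·π/4 + -1 = 3 gives a = 16/π, so
    z(θ) = (16/π) θ − 1.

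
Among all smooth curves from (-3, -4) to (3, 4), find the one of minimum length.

Arc-length functional: J[y] = ∫ sqrt(1 + (y')^2) dx.
Lagrangian L = sqrt(1 + (y')^2) has no explicit y dependence, so ∂L/∂y = 0 and the Euler-Lagrange equation gives
    d/dx( y' / sqrt(1 + (y')^2) ) = 0  ⇒  y' / sqrt(1 + (y')^2) = const.
Hence y' is constant, so y(x) is affine.
Fitting the endpoints (-3, -4) and (3, 4):
    slope m = (4 − (-4)) / (3 − (-3)) = 4/3,
    intercept c = (-4) − m·(-3) = 0.
Extremal: y(x) = (4/3) x.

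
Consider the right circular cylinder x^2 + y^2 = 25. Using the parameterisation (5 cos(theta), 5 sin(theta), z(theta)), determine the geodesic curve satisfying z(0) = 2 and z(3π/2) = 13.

Parameterise the cylinder of radius R = 5 as
    r(θ) = (5 cos θ, 5 sin θ, z(θ)).
The arc-length element is
    ds = sqrt(25 + (dz/dθ)^2) dθ,
so the Lagrangian is L = sqrt(25 + z'^2).
L depends on z' only, not on z or θ, so ∂L/∂z = 0 and
    ∂L/∂z' = z' / sqrt(25 + z'^2).
The Euler-Lagrange equation gives
    d/dθ( z' / sqrt(25 + z'^2) ) = 0,
so z' is constant. Integrating once:
    z(θ) = a θ + b,
a helix on the cylinder (a straight line when the cylinder is unrolled). The constants a, b are determined by the endpoint conditions.
With endpoint conditions z(0) = 2 and z(3π/2) = 13: from z(0) = b we get b = 2, and a·3π/2 + 2 = 13 gives a = 22/(3π), so
    z(θ) = (22/(3π)) θ + 2.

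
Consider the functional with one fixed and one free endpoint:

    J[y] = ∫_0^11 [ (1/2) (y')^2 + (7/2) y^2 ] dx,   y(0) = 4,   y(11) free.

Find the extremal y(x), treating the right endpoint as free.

The Lagrangian L = (1/2) (y')^2 + (7/2) y^2 gives
    ∂L/∂y = 7 y,   ∂L/∂y' = y'.
Euler-Lagrange: y'' − 7 y = 0.
With k = sqrt(7), the general solution is
    y(x) = A cosh(sqrt(7) x) + B sinh(sqrt(7) x).
Fixed left endpoint y(0) = 4 ⇒ A = 4.
The right endpoint x = 11 is free, so the natural (transversality) condition is ∂L/∂y' |_{x=11} = 0, i.e. y'(11) = 0.
Compute y'(x) = A k sinh(k x) + B k cosh(k x), so
    y'(11) = A k sinh(k·11) + B k cosh(k·11) = 0
    ⇒ B = −A tanh(k·11) = − 4 tanh(sqrt(7)·11).
Therefore the extremal is
    y(x) = 4 cosh(sqrt(7) x) − 4 tanh(sqrt(7)·11) sinh(sqrt(7) x).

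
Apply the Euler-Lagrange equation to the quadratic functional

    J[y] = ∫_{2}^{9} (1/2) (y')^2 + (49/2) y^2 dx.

The Lagrangian is L = (1/2) (y')^2 + (49/2) y^2.
Compute ∂L/∂y = 49y, ∂L/∂y' = y'.
The Euler-Lagrange equation d/dx(∂L/∂y') − ∂L/∂y = 0 reduces to
    y'' − 49 y = 0.
Its general solution is
    y(x) = A e^(7x) + B e^(−7x),
with A, B fixed by the endpoint conditions.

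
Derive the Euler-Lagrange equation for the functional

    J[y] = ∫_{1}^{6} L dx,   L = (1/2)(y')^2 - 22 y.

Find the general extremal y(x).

The Lagrangian is L = (1/2)(y')^2 - 22 y.
∂L/∂y = -22.
∂L/∂y' = y'.
The Euler-Lagrange equation d/dx(∂L/∂y') − ∂L/∂y = 0 becomes:
    y'' + 22 = 0
General solution: y(x) = -11 x^2 + A x + B, where A and B are arbitrary constants fixed by the endpoint conditions.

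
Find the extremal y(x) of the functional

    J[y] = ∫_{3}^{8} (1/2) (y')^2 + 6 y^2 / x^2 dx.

The Lagrangian is L = (1/2) (y')^2 + 6 y^2 / x^2.
Compute ∂L/∂y = 12y/x^2, ∂L/∂y' = y'.
The Euler-Lagrange equation d/dx(∂L/∂y') − ∂L/∂y = 0 reduces to
    y'' − 12/x^2 · y = 0  (x > 0).
Its general solution is
    y(x) = A x^4 + B x^(-3),
with A, B fixed by the endpoint conditions.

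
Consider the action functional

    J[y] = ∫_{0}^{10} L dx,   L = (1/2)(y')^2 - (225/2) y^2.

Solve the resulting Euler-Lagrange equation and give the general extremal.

The Lagrangian is L = (1/2)(y')^2 - (225/2) y^2.
∂L/∂y = -225y.
∂L/∂y' = y'.
The Euler-Lagrange equation d/dx(∂L/∂y') − ∂L/∂y = 0 becomes:
    y'' + 225 y = 0
General solution: y(x) = A sin(15x) + B cos(15x), where A and B are arbitrary constants fixed by the endpoint conditions.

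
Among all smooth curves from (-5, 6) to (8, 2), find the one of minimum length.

Arc-length functional: J[y] = ∫ sqrt(1 + (y')^2) dx.
Lagrangian L = sqrt(1 + (y')^2) has no explicit y dependence, so ∂L/∂y = 0 and the Euler-Lagrange equation gives
    d/dx( y' / sqrt(1 + (y')^2) ) = 0  ⇒  y' / sqrt(1 + (y')^2) = const.
Hence y' is constant, so y(x) is affine.
Fitting the endpoints (-5, 6) and (8, 2):
    slope m = (2 − 6) / (8 − (-5)) = -4/13,
    intercept c = 6 − m·(-5) = 58/13.
Extremal: y(x) = (-4/13) x + 58/13.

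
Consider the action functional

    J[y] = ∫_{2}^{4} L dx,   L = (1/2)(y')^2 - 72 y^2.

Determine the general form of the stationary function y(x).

The Lagrangian is L = (1/2)(y')^2 - 72 y^2.
∂L/∂y = -144y.
∂L/∂y' = y'.
The Euler-Lagrange equation d/dx(∂L/∂y') − ∂L/∂y = 0 becomes:
    y'' + 144 y = 0
General solution: y(x) = A sin(12x) + B cos(12x), where A and B are arbitrary constants fixed by the endpoint conditions.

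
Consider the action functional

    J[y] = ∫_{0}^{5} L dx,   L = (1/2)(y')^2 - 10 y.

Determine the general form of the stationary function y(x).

The Lagrangian is L = (1/2)(y')^2 - 10 y.
∂L/∂y = -10.
∂L/∂y' = y'.
The Euler-Lagrange equation d/dx(∂L/∂y') − ∂L/∂y = 0 becomes:
    y'' + 10 = 0
General solution: y(x) = -5 x^2 + A x + B, where A and B are arbitrary constants fixed by the endpoint conditions.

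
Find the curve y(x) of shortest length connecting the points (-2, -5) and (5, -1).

Arc-length functional: J[y] = ∫ sqrt(1 + (y')^2) dx.
Lagrangian L = sqrt(1 + (y')^2) has no explicit y dependence, so ∂L/∂y = 0 and the Euler-Lagrange equation gives
    d/dx( y' / sqrt(1 + (y')^2) ) = 0  ⇒  y' / sqrt(1 + (y')^2) = const.
Hence y' is constant, so y(x) is affine.
Fitting the endpoints (-2, -5) and (5, -1):
    slope m = ((-1) − (-5)) / (5 − (-2)) = 4/7,
    intercept c = (-5) − m·(-2) = -27/7.
Extremal: y(x) = (4/7) x - 27/7.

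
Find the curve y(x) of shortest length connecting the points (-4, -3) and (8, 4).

Arc-length functional: J[y] = ∫ sqrt(1 + (y')^2) dx.
Lagrangian L = sqrt(1 + (y')^2) has no explicit y dependence, so ∂L/∂y = 0 and the Euler-Lagrange equation gives
    d/dx( y' / sqrt(1 + (y')^2) ) = 0  ⇒  y' / sqrt(1 + (y')^2) = const.
Hence y' is constant, so y(x) is affine.
Fitting the endpoints (-4, -3) and (8, 4):
    slope m = (4 − (-3)) / (8 − (-4)) = 7/12,
    intercept c = (-3) − m·(-4) = -2/3.
Extremal: y(x) = (7/12) x - 2/3.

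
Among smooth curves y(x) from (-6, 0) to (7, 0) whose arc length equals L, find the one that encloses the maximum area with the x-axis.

Set up the augmented Lagrangian using a multiplier λ for the length constraint:
    F(y, y') = y − λ sqrt(1 + y'^2).
F has no explicit x dependence, so the Beltrami identity yields a first integral
    F − y' ∂F/∂y' = C.
Compute ∂F/∂y' = −λ y' / sqrt(1 + y'^2). Then
    y − λ sqrt(1 + y'^2) + λ y'^2 / sqrt(1 + y'^2) = C
    ⇒  y − λ / sqrt(1 + y'^2) = C.
Solving for y' and integrating gives
    (x − a)^2 + (y − b)^2 = λ^2,
a circular arc of radius λ. The constants a, b are determined by the endpoint conditions y(-6) = y(7) = 0, and λ is fixed implicitly by the length constraint
    ∫_{-6}^{7} sqrt(1 + y'^2) dx = L.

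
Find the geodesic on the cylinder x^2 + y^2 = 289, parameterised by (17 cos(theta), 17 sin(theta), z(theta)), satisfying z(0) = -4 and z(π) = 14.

Parameterise the cylinder of radius R = 17 as
    r(θ) = (17 cos θ, 17 sin θ, z(θ)).
The arc-length element is
    ds = sqrt(289 + (dz/dθ)^2) dθ,
so the Lagrangian is L = sqrt(289 + z'^2).
L depends on z' only, not on z or θ, so ∂L/∂z = 0 and
    ∂L/∂z' = z' / sqrt(289 + z'^2).
The Euler-Lagrange equation gives
    d/dθ( z' / sqrt(289 + z'^2) ) = 0,
so z' is constant. Integrating once:
    z(θ) = a θ + b,
a helix on the cylinder (a straight line when the cylinder is unrolled). The constants a, b are determined by the endpoint conditions.
With endpoint conditions z(0) = -4 and z(π) = 14: from z(0) = b we get b = -4, and a·π + -4 = 14 gives a = 18/π, so
    z(θ) = (18/π) θ − 4.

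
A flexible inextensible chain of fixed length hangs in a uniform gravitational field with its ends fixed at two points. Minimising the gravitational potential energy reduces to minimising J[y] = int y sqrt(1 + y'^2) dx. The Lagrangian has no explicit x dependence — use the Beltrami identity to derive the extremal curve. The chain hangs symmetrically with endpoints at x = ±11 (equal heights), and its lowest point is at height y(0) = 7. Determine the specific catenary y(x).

The Lagrangian L(y, y') = y sqrt(1 + y'^2) has no explicit x dependence, so the Beltrami identity applies:
    L − y' ∂L/∂y' = C.
Compute ∂L/∂y' = y · y' / sqrt(1 + y'^2). Then
    L − y' ∂L/∂y'
    = y sqrt(1 + y'^2) − y · y'^2 / sqrt(1 + y'^2)
    = y (1 + y'^2 − y'^2) / sqrt(1 + y'^2)
    = y / sqrt(1 + y'^2) = C.
Squaring gives y^2 = C^2 (1 + y'^2), i.e.
    y'^2 = y^2 / C^2 − 1.
Separating variables,
    dy / sqrt(y^2 − C^2) = dx / C,
and integrating gives arccosh(y / C) = (x − a)/C, so
    y(x) = C cosh((x − a)/C),
the catenary. The constants C and a are fixed by the two endpoint conditions (and, for the hanging-chain problem, the length constraint selects C).
Now fit the given data. The endpoints x = ±11 are symmetric at equal height, so the catenary is even about its minimum: a = 0 and y(x) = C cosh(x/C). The lowest point is y(0) = C cosh(0) = C, and we are told y(0) = 7, so C = 7. Therefore
    y(x) = 7 cosh(x/7),
and at the endpoints
    y(±11) = 7 cosh(11/7).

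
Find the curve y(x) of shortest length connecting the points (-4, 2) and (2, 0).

Arc-length functional: J[y] = ∫ sqrt(1 + (y')^2) dx.
Lagrangian L = sqrt(1 + (y')^2) has no explicit y dependence, so ∂L/∂y = 0 and the Euler-Lagrange equation gives
    d/dx( y' / sqrt(1 + (y')^2) ) = 0  ⇒  y' / sqrt(1 + (y')^2) = const.
Hence y' is constant, so y(x) is affine.
Fitting the endpoints (-4, 2) and (2, 0):
    slope m = (0 − 2) / (2 − (-4)) = -1/3,
    intercept c = 2 − m·(-4) = 2/3.
Extremal: y(x) = (-1/3) x + 2/3.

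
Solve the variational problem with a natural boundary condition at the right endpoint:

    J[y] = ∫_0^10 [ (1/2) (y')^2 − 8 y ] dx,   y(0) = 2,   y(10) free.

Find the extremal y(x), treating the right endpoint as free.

The Lagrangian L = (1/2) (y')^2 − 8 y gives
    ∂L/∂y = −8,   ∂L/∂y' = y'.
Euler-Lagrange: d/dx(y') − (−8) = 0, i.e. y'' + 8 = 0, so
    y(x) = −(8/2) x^2 + C1 x + C2.
Fixed left endpoint y(0) = 2 ⇒ C2 = 2.
The right endpoint x = 10 is free, so the natural (transversality) condition is ∂L/∂y' |_{x=10} = 0, i.e. y'(10) = 0.
Compute y'(x) = −8 x + C1, so y'(10) = −80 + C1 = 0 ⇒ C1 = 80.
Therefore the extremal is
    y(x) = −4 x^2 + 80 x + 2.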